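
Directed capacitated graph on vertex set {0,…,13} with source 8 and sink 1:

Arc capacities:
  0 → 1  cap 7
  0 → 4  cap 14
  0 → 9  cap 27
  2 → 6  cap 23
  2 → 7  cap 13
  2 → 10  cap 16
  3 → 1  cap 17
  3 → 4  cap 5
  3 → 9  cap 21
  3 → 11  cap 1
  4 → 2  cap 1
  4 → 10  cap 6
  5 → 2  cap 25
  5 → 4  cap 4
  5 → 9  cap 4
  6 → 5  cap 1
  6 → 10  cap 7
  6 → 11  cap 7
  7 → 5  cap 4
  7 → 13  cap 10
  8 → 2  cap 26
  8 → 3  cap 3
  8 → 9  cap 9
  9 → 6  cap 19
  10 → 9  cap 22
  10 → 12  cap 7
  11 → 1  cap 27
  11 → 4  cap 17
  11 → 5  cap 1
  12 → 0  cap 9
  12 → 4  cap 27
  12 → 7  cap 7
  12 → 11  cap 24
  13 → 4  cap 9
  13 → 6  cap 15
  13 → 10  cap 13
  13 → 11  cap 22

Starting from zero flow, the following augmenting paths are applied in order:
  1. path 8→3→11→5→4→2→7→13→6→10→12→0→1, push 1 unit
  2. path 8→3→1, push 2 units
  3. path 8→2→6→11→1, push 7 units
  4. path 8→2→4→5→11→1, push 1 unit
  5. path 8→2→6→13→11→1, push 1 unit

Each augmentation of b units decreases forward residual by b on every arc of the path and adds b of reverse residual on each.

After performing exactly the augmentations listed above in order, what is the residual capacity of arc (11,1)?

after path 1 (8→3→11→5→4→2→7→13→6→10→12→0→1, push 1): res(11,1)=27
after path 2 (8→3→1, push 2): res(11,1)=27
after path 3 (8→2→6→11→1, push 7): res(11,1)=20
after path 4 (8→2→4→5→11→1, push 1): res(11,1)=19
after path 5 (8→2→6→13→11→1, push 1): res(11,1)=18

Residual capacity of (11,1): 18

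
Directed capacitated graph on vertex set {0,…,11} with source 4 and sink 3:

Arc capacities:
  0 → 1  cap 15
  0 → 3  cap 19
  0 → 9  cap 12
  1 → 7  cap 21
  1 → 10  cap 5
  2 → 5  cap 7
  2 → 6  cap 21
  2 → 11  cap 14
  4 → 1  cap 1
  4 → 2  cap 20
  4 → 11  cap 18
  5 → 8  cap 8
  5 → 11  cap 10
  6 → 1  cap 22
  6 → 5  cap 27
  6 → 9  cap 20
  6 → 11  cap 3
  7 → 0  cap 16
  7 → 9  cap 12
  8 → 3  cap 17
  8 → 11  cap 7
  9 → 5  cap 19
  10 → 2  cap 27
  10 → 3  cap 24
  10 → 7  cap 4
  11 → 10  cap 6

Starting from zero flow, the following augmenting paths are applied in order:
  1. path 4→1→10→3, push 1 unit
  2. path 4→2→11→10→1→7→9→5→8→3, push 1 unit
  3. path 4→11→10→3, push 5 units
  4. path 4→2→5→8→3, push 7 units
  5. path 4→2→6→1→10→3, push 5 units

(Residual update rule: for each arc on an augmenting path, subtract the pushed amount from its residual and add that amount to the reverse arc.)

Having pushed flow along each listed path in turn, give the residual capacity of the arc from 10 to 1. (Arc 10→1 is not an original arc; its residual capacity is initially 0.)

after path 1 (4→1→10→3, push 1): res(10,1)=1
after path 2 (4→2→11→10→1→7→9→5→8→3, push 1): res(10,1)=0
after path 3 (4→11→10→3, push 5): res(10,1)=0
after path 4 (4→2→5→8→3, push 7): res(10,1)=0
after path 5 (4→2→6→1→10→3, push 5): res(10,1)=5

Residual capacity of (10,1): 5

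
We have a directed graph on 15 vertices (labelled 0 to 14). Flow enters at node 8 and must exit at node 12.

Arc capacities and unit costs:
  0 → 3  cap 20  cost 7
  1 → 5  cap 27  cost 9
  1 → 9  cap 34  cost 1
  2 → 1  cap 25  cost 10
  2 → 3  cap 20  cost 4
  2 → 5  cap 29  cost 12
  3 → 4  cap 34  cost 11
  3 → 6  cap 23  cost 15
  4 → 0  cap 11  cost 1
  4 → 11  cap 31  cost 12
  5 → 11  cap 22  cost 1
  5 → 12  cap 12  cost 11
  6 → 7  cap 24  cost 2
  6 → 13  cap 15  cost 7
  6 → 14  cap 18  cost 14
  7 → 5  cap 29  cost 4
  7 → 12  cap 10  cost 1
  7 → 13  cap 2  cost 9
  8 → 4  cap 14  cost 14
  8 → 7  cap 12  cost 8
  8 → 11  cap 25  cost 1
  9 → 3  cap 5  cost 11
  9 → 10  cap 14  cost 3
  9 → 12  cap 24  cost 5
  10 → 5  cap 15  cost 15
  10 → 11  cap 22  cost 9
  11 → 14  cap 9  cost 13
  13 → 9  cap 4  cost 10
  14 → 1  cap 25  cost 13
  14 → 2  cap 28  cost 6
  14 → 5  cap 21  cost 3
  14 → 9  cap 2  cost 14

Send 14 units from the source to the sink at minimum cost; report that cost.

shortest-cost path #1: 8→7→12 push 10 @ unit cost 9 (adds 90)
shortest-cost path #2: 8→7→5→12 push 2 @ unit cost 23 (adds 46)
shortest-cost path #3: 8→11→14→5→12 push 2 @ unit cost 28 (adds 56)
total cost = 192

Minimum cost for 14 units: 192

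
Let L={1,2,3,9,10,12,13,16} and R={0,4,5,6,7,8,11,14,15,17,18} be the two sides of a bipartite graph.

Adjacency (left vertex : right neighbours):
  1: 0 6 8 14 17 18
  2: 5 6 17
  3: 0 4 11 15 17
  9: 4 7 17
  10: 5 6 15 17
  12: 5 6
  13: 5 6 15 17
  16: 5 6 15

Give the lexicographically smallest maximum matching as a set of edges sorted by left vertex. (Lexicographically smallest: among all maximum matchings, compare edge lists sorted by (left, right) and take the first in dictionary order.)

|M| = 7 (so the lex-smallest maximum matching has 7 edges)
process left vertices in ascending order; for each, take the smallest-labelled available neighbour that still permits 7 edges overall, or leave it unmatched if none does
lex-smallest matching: {1-0, 2-5, 3-4, 9-7, 10-6, 13-17, 16-15}

Lex-smallest maximum matching: {(1,0), (2,5), (3,4), (9,7), (10,6), (13,17), (16,15)}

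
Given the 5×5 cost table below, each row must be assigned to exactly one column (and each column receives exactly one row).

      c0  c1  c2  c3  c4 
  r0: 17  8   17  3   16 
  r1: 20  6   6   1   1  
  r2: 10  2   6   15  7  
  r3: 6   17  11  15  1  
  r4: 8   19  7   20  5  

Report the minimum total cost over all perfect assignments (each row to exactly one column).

optimal assignment: row0→col3 (cost 3), row1→col4 (cost 1), row2→col1 (cost 2), row3→col0 (cost 6), row4→col2 (cost 7)
total = 3 + 1 + 2 + 6 + 7 = 19

Minimum assignment cost: 19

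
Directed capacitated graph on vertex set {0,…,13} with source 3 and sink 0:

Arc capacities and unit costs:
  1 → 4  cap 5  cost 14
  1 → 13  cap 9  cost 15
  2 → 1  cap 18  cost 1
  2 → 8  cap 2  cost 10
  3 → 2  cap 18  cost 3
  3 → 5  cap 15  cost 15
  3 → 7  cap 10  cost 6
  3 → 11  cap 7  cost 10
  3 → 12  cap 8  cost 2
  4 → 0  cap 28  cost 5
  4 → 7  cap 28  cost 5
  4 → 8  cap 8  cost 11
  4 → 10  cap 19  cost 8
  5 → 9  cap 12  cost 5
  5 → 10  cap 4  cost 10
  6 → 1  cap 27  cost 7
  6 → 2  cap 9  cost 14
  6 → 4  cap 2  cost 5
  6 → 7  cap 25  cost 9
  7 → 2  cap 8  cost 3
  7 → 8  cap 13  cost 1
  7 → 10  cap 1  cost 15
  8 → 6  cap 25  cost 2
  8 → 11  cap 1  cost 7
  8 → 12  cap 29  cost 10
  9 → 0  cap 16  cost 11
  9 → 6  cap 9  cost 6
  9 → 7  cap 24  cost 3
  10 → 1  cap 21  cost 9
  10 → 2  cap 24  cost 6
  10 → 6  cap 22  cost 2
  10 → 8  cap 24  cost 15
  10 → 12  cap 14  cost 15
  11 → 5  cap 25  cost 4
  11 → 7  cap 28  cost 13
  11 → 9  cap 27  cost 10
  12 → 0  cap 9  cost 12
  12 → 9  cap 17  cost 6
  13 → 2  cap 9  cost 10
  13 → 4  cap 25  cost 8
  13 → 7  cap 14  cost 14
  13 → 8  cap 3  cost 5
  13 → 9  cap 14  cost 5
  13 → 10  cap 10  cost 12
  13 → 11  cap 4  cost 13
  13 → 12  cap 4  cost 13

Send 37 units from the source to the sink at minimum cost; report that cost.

Minimum cost for 37 units: 947

shortest-cost path #1: 3→12→0 push 8 @ unit cost 14 (adds 112)
shortest-cost path #2: 3→7→8→6→4→0 push 2 @ unit cost 19 (adds 38)
shortest-cost path #3: 3→2→1→4→0 push 5 @ unit cost 23 (adds 115)
shortest-cost path #4: 3→7→8→12→0 push 1 @ unit cost 29 (adds 29)
shortest-cost path #5: 3→11→5→9→0 push 7 @ unit cost 30 (adds 210)
shortest-cost path #6: 3→5→9→0 push 5 @ unit cost 31 (adds 155)
shortest-cost path #7: 3→5→11→9→0 push 4 @ unit cost 32 (adds 128)
shortest-cost path #8: 3→2→1→13→4→0 push 5 @ unit cost 32 (adds 160)
total cost = 947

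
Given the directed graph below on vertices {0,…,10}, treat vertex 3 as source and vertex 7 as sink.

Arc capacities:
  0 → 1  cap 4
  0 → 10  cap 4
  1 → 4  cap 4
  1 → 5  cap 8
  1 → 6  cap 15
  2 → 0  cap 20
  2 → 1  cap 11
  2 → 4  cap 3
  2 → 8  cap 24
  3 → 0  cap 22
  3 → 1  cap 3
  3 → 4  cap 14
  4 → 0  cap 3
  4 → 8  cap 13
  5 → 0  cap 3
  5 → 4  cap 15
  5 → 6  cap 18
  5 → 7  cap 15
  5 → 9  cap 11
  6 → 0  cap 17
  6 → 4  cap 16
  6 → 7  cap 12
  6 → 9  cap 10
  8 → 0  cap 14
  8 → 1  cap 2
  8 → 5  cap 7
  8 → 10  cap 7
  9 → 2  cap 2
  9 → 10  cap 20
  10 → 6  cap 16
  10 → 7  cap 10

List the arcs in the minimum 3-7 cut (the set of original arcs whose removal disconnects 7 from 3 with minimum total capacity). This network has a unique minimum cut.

Min-cut arcs: {(0,1), (0,10), (3,1), (4,8)} (total capacity 24)

augment #1: 3→0→10→7 push 4
augment #2: 3→1→5→7 push 3
augment #3: 3→0→1→5→7 push 4
augment #4: 3→4→8→5→7 push 7
augment #5: 3→4→8→10→7 push 6
max flow = 24; residual-reachable set from 3 gives S-side
cut edges (S→T): {(0,1), (0,10), (3,1), (4,8)} total cap 24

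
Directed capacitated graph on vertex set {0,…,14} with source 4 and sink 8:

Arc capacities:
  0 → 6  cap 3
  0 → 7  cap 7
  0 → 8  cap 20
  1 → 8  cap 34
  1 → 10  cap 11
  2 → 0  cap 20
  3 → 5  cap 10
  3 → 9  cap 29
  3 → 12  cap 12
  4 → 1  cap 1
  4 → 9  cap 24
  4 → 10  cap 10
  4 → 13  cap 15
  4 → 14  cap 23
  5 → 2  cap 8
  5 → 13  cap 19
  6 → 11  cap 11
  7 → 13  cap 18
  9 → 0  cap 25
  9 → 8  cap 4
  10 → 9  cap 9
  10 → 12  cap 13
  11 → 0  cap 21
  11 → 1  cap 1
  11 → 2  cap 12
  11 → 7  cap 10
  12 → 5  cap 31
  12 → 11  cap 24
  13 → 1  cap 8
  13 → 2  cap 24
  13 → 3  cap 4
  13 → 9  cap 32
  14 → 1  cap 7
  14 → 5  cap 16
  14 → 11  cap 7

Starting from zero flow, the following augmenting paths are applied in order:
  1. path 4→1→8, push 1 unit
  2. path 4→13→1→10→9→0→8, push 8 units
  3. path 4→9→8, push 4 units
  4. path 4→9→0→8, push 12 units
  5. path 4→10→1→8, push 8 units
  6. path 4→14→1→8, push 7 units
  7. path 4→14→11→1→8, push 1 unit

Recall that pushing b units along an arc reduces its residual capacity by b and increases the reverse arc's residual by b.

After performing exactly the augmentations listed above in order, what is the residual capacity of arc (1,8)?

Residual capacity of (1,8): 17

after path 1 (4→1→8, push 1): res(1,8)=33
after path 2 (4→13→1→10→9→0→8, push 8): res(1,8)=33
after path 3 (4→9→8, push 4): res(1,8)=33
after path 4 (4→9→0→8, push 12): res(1,8)=33
after path 5 (4→10→1→8, push 8): res(1,8)=25
after path 6 (4→14→1→8, push 7): res(1,8)=18
after path 7 (4→14→11→1→8, push 1): res(1,8)=17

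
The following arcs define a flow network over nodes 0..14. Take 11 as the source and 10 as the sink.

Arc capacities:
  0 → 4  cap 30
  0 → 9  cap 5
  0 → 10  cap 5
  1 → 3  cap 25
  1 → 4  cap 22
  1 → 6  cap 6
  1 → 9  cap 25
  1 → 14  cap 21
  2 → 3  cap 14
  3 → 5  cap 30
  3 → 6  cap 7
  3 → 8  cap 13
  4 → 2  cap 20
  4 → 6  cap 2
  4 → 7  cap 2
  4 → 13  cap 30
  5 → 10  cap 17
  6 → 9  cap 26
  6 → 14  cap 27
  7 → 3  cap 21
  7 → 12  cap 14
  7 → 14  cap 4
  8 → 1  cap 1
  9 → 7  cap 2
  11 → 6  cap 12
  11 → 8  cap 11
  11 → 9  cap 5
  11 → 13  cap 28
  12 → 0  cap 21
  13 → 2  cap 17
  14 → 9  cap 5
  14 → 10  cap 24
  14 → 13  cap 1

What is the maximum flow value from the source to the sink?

Maximum flow value: 29

augment #1: 11→6→14→10 bottleneck 12, total now 12
augment #2: 11→8→1→14→10 bottleneck 1, total now 13
augment #3: 11→9→7→14→10 bottleneck 2, total now 15
augment #4: 11→13→2→3→5→10 bottleneck 14, total now 29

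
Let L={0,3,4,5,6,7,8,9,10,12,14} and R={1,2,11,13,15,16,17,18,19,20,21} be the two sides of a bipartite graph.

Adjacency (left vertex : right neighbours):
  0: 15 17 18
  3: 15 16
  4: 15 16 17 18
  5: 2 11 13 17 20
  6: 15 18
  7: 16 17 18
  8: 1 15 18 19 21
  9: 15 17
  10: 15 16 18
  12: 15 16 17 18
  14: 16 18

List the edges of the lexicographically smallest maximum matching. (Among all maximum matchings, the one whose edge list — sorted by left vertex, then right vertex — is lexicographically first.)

Lex-smallest maximum matching: {(0,15), (3,16), (4,17), (5,2), (6,18), (8,1)}

|M| = 6 (so the lex-smallest maximum matching has 6 edges)
process left vertices in ascending order; for each, take the smallest-labelled available neighbour that still permits 6 edges overall, or leave it unmatched if none does
lex-smallest matching: {0-15, 3-16, 4-17, 5-2, 6-18, 8-1}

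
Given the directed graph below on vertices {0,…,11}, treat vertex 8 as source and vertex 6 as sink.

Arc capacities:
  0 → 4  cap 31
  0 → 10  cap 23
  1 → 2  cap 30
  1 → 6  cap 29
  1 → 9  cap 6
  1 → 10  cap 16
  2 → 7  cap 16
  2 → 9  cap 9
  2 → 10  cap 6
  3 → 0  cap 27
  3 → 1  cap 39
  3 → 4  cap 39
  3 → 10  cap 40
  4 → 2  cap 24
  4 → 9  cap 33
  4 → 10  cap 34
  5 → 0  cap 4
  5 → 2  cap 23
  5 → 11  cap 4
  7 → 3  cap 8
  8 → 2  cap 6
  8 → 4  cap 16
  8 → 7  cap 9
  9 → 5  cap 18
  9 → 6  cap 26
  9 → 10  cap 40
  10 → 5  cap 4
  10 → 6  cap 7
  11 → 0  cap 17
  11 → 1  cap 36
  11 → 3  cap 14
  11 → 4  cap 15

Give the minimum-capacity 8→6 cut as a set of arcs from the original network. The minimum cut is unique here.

Min-cut arcs: {(7,3), (8,2), (8,4)} (total capacity 30)

augment #1: 8→2→9→6 push 6
augment #2: 8→4→9→6 push 16
augment #3: 8→7→3→1→6 push 8
max flow = 30; residual-reachable set from 8 gives S-side
cut edges (S→T): {(7,3), (8,2), (8,4)} total cap 30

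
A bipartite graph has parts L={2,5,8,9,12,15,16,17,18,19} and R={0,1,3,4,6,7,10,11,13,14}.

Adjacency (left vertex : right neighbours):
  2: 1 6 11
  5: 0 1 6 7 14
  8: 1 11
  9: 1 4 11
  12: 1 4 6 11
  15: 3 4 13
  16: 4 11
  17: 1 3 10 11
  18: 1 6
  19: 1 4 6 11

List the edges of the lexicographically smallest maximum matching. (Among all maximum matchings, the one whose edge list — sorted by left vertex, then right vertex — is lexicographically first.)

Lex-smallest maximum matching: {(2,1), (5,0), (8,11), (9,4), (12,6), (15,3), (17,10)}

|M| = 7 (so the lex-smallest maximum matching has 7 edges)
process left vertices in ascending order; for each, take the smallest-labelled available neighbour that still permits 7 edges overall, or leave it unmatched if none does
lex-smallest matching: {2-1, 5-0, 8-11, 9-4, 12-6, 15-3, 17-10}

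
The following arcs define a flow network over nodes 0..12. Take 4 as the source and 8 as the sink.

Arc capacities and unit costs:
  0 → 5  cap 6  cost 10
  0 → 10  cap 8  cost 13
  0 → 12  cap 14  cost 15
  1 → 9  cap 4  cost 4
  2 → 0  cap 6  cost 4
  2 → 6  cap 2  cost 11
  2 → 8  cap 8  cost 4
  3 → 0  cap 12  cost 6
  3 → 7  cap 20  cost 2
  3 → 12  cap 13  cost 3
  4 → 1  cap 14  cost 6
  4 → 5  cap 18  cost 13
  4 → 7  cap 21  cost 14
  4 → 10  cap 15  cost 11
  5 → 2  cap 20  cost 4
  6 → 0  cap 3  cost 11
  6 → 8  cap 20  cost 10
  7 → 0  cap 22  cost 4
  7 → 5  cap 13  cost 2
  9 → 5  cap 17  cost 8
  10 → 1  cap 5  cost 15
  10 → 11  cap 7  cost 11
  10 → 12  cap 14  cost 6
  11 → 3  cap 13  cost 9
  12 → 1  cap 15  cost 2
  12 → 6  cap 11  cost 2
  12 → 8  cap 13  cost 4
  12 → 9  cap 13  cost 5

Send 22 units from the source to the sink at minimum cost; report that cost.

Minimum cost for 22 units: 470

shortest-cost path #1: 4→10→12→8 push 13 @ unit cost 21 (adds 273)
shortest-cost path #2: 4→5→2→8 push 8 @ unit cost 21 (adds 168)
shortest-cost path #3: 4→10→12→6→8 push 1 @ unit cost 29 (adds 29)
total cost = 470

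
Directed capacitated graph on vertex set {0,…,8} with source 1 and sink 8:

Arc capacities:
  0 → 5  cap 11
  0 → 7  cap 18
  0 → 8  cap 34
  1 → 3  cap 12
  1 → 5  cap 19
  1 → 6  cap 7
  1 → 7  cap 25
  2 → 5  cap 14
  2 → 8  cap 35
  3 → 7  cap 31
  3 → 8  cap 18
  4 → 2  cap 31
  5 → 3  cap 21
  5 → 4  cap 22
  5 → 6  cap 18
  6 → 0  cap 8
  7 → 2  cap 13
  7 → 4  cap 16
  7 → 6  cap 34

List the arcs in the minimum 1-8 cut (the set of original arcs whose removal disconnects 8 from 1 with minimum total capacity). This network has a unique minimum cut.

augment #1: 1→3→8 push 12
augment #2: 1→5→3→8 push 6
augment #3: 1→6→0→8 push 7
augment #4: 1→7→2→8 push 13
augment #5: 1→5→4→2→8 push 13
augment #6: 1→7→4→2→8 push 9
augment #7: 1→7→6→0→8 push 1
max flow = 61; residual-reachable set from 1 gives S-side
cut edges (S→T): {(2,8), (3,8), (6,0)} total cap 61

Min-cut arcs: {(2,8), (3,8), (6,0)} (total capacity 61)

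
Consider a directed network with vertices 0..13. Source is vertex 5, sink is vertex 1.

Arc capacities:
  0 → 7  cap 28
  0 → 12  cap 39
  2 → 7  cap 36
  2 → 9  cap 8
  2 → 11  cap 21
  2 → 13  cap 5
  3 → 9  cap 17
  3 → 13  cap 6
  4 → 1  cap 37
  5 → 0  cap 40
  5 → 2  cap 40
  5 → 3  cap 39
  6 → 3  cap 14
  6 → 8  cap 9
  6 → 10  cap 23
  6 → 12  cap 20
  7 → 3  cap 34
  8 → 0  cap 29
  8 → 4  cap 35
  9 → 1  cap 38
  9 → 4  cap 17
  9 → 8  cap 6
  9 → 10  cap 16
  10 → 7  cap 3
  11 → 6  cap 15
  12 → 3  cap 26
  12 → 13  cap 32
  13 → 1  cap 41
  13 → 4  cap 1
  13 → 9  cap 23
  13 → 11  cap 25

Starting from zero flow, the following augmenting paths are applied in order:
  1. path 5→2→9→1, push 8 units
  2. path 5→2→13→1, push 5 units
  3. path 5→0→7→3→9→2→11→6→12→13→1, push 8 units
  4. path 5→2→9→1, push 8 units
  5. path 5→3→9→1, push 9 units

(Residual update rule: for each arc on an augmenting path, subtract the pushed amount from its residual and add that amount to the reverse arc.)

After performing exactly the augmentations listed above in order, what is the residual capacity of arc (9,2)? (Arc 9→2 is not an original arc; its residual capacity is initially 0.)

Residual capacity of (9,2): 8

after path 1 (5→2→9→1, push 8): res(9,2)=8
after path 2 (5→2→13→1, push 5): res(9,2)=8
after path 3 (5→0→7→3→9→2→11→6→12→13→1, push 8): res(9,2)=0
after path 4 (5→2→9→1, push 8): res(9,2)=8
after path 5 (5→3→9→1, push 9): res(9,2)=8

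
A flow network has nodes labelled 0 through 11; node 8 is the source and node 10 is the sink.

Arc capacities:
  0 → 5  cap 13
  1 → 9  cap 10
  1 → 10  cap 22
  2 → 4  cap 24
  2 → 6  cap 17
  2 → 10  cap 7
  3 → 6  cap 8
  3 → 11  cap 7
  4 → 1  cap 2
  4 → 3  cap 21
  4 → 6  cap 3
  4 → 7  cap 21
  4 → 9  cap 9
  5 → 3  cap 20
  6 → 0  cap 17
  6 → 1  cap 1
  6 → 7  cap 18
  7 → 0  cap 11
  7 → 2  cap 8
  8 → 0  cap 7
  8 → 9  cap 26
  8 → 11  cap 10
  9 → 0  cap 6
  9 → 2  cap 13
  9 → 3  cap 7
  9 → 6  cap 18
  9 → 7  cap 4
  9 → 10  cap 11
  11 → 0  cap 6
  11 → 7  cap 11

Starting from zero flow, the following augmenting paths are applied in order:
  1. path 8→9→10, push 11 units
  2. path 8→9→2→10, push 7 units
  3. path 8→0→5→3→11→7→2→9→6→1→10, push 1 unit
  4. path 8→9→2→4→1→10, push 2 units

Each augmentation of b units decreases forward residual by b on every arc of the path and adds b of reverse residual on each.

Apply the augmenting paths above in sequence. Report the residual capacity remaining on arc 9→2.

Residual capacity of (9,2): 5

after path 1 (8→9→10, push 11): res(9,2)=13
after path 2 (8→9→2→10, push 7): res(9,2)=6
after path 3 (8→0→5→3→11→7→2→9→6→1→10, push 1): res(9,2)=7
after path 4 (8→9→2→4→1→10, push 2): res(9,2)=5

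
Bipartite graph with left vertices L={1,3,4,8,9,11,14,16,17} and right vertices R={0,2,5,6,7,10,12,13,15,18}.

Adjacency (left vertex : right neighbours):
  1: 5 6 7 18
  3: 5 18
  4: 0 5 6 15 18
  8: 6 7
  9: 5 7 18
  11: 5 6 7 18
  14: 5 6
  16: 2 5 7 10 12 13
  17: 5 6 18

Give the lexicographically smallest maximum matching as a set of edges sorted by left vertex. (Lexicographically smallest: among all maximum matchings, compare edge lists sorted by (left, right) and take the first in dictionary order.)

|M| = 6 (so the lex-smallest maximum matching has 6 edges)
process left vertices in ascending order; for each, take the smallest-labelled available neighbour that still permits 6 edges overall, or leave it unmatched if none does
lex-smallest matching: {1-5, 3-18, 4-0, 8-6, 9-7, 16-2}

Lex-smallest maximum matching: {(1,5), (3,18), (4,0), (8,6), (9,7), (16,2)}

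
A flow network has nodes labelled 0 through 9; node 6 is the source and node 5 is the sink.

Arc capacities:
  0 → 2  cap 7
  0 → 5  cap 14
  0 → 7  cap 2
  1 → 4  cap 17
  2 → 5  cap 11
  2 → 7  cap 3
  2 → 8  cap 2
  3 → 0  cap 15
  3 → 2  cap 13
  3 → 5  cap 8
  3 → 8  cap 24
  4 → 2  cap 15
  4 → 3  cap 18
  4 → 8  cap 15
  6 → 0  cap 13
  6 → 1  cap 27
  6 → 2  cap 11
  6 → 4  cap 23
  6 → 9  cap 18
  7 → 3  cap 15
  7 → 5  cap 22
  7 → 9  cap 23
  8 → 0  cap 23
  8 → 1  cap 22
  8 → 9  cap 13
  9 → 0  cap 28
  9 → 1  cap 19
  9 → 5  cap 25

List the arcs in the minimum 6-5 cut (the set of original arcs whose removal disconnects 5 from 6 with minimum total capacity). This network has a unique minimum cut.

augment #1: 6→0→5 push 13
augment #2: 6→2→5 push 11
augment #3: 6→9→5 push 18
augment #4: 6→4→3→5 push 8
augment #5: 6→4→2→7→5 push 3
augment #6: 6→4→3→0→5 push 1
augment #7: 6→4→8→9→5 push 7
augment #8: 6→4→3→0→7→5 push 2
max flow = 63; residual-reachable set from 6 gives S-side
cut edges (S→T): {(0,5), (0,7), (2,5), (2,7), (3,5), (9,5)} total cap 63

Min-cut arcs: {(0,5), (0,7), (2,5), (2,7), (3,5), (9,5)} (total capacity 63)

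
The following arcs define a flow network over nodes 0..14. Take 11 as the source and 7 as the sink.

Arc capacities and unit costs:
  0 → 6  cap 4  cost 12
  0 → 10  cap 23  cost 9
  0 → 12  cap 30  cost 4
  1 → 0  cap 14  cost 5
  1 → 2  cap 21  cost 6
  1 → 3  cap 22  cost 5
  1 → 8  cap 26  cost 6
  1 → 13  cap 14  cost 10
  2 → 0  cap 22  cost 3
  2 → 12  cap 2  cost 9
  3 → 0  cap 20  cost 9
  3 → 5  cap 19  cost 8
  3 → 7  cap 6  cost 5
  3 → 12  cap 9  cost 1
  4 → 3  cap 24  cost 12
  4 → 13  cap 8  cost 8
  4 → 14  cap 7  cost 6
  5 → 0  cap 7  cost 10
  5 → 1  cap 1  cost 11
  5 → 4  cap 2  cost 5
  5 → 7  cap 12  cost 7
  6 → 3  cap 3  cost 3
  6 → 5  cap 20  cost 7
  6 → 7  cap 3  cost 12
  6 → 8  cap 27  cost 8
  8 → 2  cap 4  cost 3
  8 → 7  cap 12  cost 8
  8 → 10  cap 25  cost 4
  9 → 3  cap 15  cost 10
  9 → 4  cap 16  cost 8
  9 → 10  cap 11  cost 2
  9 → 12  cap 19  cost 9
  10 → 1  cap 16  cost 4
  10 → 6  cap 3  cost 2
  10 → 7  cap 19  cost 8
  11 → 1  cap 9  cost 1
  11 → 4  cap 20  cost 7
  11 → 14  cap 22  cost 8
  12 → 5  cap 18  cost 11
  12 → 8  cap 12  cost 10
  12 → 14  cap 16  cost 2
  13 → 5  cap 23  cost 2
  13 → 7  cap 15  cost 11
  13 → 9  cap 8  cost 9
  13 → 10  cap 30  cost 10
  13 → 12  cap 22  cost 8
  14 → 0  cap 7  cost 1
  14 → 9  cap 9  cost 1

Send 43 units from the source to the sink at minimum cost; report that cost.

Minimum cost for 43 units: 960

shortest-cost path #1: 11→1→3→7 push 6 @ unit cost 11 (adds 66)
shortest-cost path #2: 11→1→8→7 push 3 @ unit cost 15 (adds 45)
shortest-cost path #3: 11→14→9→10→7 push 9 @ unit cost 19 (adds 171)
shortest-cost path #4: 11→4→13→5→7 push 8 @ unit cost 24 (adds 192)
shortest-cost path #5: 11→14→0→10→7 push 7 @ unit cost 26 (adds 182)
shortest-cost path #6: 11→4→3→1→8→7 push 6 @ unit cost 28 (adds 168)
shortest-cost path #7: 11→4→3→5→7 push 4 @ unit cost 34 (adds 136)
total cost = 960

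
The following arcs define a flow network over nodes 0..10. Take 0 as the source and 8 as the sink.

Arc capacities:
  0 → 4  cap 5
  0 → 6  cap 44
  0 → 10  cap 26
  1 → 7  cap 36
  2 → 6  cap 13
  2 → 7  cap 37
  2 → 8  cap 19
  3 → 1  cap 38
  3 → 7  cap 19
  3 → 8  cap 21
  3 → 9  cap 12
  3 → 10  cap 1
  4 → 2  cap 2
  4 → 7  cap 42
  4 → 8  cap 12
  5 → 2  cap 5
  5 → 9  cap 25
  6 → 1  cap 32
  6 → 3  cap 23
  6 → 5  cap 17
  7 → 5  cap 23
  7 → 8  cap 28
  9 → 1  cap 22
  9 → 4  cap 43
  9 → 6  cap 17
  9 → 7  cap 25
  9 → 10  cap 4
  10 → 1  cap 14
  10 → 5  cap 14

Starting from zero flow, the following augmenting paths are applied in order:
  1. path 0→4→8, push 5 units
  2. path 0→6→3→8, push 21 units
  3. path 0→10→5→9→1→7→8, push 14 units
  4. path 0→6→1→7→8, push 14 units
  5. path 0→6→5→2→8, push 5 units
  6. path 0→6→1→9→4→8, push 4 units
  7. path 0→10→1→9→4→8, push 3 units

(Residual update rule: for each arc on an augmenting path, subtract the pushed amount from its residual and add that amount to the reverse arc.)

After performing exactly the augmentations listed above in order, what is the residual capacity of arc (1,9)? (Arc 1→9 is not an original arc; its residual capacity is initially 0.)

Residual capacity of (1,9): 7

after path 1 (0→4→8, push 5): res(1,9)=0
after path 2 (0→6→3→8, push 21): res(1,9)=0
after path 3 (0→10→5→9→1→7→8, push 14): res(1,9)=14
after path 4 (0→6→1→7→8, push 14): res(1,9)=14
after path 5 (0→6→5→2→8, push 5): res(1,9)=14
after path 6 (0→6→1→9→4→8, push 4): res(1,9)=10
after path 7 (0→10→1→9→4→8, push 3): res(1,9)=7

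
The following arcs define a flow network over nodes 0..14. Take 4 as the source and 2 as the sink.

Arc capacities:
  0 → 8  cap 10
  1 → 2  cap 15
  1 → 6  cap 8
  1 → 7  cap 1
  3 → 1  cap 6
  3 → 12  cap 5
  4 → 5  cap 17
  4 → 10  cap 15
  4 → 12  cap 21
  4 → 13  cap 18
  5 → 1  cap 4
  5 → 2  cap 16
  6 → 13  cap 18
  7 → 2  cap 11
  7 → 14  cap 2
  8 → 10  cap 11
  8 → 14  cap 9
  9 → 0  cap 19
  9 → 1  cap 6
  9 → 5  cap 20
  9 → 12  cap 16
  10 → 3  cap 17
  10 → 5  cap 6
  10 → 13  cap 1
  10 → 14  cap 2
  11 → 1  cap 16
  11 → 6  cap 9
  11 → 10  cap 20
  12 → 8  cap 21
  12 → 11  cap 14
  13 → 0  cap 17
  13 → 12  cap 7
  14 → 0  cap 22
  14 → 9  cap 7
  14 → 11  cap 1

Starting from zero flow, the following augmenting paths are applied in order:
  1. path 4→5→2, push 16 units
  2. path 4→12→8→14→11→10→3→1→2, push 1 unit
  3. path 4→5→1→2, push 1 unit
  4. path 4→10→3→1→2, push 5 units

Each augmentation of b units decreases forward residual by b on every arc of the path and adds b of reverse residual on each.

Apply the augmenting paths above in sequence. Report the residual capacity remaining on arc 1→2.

after path 1 (4→5→2, push 16): res(1,2)=15
after path 2 (4→12→8→14→11→10→3→1→2, push 1): res(1,2)=14
after path 3 (4→5→1→2, push 1): res(1,2)=13
after path 4 (4→10→3→1→2, push 5): res(1,2)=8

Residual capacity of (1,2): 8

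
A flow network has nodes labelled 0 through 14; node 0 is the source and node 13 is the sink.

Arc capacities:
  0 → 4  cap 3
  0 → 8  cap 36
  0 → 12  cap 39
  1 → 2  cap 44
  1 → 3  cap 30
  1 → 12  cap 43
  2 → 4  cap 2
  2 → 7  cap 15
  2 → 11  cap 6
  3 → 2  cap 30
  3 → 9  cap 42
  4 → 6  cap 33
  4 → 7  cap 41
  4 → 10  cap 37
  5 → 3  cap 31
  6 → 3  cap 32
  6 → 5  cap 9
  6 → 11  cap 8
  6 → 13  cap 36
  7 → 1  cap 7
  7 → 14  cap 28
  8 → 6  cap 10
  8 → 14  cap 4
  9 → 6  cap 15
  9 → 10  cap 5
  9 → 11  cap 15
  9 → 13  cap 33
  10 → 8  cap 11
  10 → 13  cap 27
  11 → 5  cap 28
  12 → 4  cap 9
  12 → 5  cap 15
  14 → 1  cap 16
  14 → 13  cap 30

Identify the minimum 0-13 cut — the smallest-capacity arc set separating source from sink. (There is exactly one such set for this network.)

Min-cut arcs: {(0,4), (8,6), (8,14), (12,4), (12,5)} (total capacity 41)

augment #1: 0→4→6→13 push 3
augment #2: 0→8→6→13 push 10
augment #3: 0→8→14→13 push 4
augment #4: 0→12→4→6→13 push 9
augment #5: 0→12→5→3→9→13 push 15
max flow = 41; residual-reachable set from 0 gives S-side
cut edges (S→T): {(0,4), (8,6), (8,14), (12,4), (12,5)} total cap 41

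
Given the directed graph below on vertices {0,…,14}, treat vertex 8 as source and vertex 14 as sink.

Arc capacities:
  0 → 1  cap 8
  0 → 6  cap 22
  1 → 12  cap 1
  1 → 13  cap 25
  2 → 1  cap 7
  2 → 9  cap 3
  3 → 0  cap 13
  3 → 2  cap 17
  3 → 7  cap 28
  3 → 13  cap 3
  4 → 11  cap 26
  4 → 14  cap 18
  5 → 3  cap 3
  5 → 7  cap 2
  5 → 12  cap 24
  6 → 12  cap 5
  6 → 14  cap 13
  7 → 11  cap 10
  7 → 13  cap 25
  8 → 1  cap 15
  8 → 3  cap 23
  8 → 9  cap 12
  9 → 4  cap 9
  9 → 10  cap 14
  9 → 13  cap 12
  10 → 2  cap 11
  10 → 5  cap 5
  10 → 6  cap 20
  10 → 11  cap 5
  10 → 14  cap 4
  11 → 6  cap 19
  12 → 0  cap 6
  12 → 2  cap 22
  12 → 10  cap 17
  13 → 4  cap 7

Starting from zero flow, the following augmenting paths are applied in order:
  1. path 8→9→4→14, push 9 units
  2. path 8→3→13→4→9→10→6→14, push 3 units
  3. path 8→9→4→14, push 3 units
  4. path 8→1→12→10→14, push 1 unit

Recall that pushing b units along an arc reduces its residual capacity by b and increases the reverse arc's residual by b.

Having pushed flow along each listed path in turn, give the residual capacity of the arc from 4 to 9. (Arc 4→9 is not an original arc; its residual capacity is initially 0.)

after path 1 (8→9→4→14, push 9): res(4,9)=9
after path 2 (8→3→13→4→9→10→6→14, push 3): res(4,9)=6
after path 3 (8→9→4→14, push 3): res(4,9)=9
after path 4 (8→1→12→10→14, push 1): res(4,9)=9

Residual capacity of (4,9): 9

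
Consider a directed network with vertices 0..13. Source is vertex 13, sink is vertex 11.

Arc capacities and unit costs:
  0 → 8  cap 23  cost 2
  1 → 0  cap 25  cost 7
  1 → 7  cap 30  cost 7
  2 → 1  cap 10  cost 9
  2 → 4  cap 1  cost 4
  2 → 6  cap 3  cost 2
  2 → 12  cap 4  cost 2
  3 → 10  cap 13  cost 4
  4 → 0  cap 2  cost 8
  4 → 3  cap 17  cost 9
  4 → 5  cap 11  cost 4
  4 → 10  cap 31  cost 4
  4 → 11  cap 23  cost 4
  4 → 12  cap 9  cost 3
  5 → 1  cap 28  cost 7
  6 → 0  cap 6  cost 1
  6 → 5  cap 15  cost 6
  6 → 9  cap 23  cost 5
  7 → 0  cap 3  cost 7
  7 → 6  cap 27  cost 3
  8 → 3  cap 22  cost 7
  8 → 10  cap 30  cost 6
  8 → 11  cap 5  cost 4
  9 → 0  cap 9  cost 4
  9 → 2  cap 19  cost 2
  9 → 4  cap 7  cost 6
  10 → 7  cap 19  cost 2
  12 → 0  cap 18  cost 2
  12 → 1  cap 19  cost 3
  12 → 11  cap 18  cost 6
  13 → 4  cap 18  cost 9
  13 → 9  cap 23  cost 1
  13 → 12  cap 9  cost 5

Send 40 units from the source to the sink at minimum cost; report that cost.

shortest-cost path #1: 13→12→11 push 9 @ unit cost 11 (adds 99)
shortest-cost path #2: 13→9→4→11 push 7 @ unit cost 11 (adds 77)
shortest-cost path #3: 13→9→2→4→11 push 1 @ unit cost 11 (adds 11)
shortest-cost path #4: 13→9→0→8→11 push 5 @ unit cost 11 (adds 55)
shortest-cost path #5: 13→9→2→12→11 push 4 @ unit cost 11 (adds 44)
shortest-cost path #6: 13→4→11 push 14 @ unit cost 13 (adds 182)
total cost = 468

Minimum cost for 40 units: 468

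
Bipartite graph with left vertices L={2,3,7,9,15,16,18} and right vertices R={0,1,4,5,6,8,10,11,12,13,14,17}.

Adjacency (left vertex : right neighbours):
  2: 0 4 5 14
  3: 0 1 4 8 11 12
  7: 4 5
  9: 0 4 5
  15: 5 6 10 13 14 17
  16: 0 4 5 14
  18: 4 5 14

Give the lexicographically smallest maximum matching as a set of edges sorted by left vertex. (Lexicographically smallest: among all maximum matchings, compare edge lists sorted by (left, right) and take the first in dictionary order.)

|M| = 6 (so the lex-smallest maximum matching has 6 edges)
process left vertices in ascending order; for each, take the smallest-labelled available neighbour that still permits 6 edges overall, or leave it unmatched if none does
lex-smallest matching: {2-0, 3-1, 7-4, 9-5, 15-6, 16-14}

Lex-smallest maximum matching: {(2,0), (3,1), (7,4), (9,5), (15,6), (16,14)}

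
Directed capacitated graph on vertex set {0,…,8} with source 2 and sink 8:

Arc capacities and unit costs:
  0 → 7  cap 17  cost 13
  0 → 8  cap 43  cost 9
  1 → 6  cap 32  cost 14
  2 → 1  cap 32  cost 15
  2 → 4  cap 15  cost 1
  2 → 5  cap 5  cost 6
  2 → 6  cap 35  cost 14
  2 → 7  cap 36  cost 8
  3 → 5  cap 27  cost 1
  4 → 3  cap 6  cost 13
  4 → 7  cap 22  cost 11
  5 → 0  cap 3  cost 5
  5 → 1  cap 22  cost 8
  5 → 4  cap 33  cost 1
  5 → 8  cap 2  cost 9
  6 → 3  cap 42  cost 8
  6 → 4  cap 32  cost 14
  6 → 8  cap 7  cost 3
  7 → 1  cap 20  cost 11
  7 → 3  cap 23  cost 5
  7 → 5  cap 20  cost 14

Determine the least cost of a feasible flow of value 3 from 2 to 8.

Minimum cost for 3 units: 47

shortest-cost path #1: 2→5→8 push 2 @ unit cost 15 (adds 30)
shortest-cost path #2: 2→6→8 push 1 @ unit cost 17 (adds 17)
total cost = 47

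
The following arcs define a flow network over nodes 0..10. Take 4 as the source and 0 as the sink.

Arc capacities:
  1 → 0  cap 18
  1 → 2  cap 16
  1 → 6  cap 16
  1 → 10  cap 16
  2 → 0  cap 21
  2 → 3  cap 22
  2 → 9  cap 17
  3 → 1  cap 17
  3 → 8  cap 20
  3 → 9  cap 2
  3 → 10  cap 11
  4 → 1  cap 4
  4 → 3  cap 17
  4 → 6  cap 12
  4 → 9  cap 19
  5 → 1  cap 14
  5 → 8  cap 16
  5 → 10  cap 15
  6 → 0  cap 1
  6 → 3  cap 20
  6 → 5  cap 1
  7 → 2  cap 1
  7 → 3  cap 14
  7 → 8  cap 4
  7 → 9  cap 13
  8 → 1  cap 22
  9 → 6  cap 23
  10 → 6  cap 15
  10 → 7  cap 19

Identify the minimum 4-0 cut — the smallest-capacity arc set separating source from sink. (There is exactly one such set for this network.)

Min-cut arcs: {(1,0), (1,2), (6,0), (7,2)} (total capacity 36)

augment #1: 4→1→0 push 4
augment #2: 4→6→0 push 1
augment #3: 4→3→1→0 push 14
augment #4: 4→3→1→2→0 push 3
augment #5: 4→6→5→1→2→0 push 1
augment #6: 4→6→3→8→1→2→0 push 10
augment #7: 4→9→6→3→8→1→2→0 push 2
augment #8: 4→9→6→3→10→7→2→0 push 1
max flow = 36; residual-reachable set from 4 gives S-side
cut edges (S→T): {(1,0), (1,2), (6,0), (7,2)} total cap 36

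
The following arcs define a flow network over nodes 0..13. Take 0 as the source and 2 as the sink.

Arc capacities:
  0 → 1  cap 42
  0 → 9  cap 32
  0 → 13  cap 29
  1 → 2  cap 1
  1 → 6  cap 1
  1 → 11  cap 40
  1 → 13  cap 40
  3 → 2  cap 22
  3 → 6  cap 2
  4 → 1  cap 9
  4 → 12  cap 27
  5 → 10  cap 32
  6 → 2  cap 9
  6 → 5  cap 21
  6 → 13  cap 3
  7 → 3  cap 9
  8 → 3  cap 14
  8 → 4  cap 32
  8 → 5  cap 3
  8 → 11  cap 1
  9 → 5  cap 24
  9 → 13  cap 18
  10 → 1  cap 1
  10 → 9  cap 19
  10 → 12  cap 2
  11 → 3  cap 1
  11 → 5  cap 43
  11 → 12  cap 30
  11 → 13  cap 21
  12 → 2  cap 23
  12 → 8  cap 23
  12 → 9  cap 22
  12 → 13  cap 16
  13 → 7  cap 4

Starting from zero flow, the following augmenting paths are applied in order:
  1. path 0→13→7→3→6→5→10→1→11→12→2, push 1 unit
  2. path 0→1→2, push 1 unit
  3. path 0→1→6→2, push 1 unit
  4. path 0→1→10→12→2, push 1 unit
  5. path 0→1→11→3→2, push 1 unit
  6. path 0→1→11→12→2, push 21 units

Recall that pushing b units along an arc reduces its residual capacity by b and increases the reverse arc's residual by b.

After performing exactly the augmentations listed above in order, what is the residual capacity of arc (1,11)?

after path 1 (0→13→7→3→6→5→10→1→11→12→2, push 1): res(1,11)=39
after path 2 (0→1→2, push 1): res(1,11)=39
after path 3 (0→1→6→2, push 1): res(1,11)=39
after path 4 (0→1→10→12→2, push 1): res(1,11)=39
after path 5 (0→1→11→3→2, push 1): res(1,11)=38
after path 6 (0→1→11→12→2, push 21): res(1,11)=17

Residual capacity of (1,11): 17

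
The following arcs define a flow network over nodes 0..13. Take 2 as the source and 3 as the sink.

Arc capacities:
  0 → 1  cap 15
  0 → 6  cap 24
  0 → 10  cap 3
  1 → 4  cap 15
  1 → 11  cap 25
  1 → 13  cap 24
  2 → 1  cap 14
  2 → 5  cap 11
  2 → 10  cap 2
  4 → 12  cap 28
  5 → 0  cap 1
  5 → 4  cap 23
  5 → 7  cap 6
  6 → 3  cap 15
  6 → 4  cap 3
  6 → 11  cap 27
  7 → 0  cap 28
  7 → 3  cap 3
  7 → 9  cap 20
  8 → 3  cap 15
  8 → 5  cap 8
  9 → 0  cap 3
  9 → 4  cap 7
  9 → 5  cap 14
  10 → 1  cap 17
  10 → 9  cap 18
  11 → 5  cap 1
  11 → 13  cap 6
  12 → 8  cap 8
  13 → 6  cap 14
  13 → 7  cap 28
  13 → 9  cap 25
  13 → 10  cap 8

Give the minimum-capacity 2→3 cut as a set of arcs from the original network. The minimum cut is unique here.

Min-cut arcs: {(6,3), (7,3), (12,8)} (total capacity 26)

augment #1: 2→5→7→3 push 3
augment #2: 2→1→13→6→3 push 14
augment #3: 2→5→0→6→3 push 1
augment #4: 2→5→4→12→8→3 push 7
augment #5: 2→10→1→4→12→8→3 push 1
max flow = 26; residual-reachable set from 2 gives S-side
cut edges (S→T): {(6,3), (7,3), (12,8)} total cap 26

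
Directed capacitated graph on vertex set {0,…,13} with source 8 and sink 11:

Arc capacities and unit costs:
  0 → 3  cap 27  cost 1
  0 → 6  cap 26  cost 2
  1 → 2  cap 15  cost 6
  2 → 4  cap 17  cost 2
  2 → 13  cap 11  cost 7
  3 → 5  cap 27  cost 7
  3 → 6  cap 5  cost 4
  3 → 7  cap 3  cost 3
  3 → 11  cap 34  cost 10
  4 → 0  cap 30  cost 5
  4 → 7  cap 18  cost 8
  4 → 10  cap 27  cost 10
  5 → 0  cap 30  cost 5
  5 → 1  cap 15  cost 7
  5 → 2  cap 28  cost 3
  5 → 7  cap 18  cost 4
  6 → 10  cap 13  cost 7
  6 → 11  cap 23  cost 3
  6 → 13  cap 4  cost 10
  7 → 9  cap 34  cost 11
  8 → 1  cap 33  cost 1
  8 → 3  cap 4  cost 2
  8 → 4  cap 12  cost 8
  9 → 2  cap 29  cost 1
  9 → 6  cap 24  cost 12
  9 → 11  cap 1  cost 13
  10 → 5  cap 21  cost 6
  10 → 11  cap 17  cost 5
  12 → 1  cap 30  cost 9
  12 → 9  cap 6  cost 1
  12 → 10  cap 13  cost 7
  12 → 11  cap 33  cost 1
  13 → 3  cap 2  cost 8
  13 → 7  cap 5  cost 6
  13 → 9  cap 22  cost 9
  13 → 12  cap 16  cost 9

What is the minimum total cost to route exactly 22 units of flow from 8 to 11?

Minimum cost for 22 units: 366

shortest-cost path #1: 8→3→6→11 push 4 @ unit cost 9 (adds 36)
shortest-cost path #2: 8→4→0→6→11 push 12 @ unit cost 18 (adds 216)
shortest-cost path #3: 8→1→2→4→0→6→11 push 6 @ unit cost 19 (adds 114)
total cost = 366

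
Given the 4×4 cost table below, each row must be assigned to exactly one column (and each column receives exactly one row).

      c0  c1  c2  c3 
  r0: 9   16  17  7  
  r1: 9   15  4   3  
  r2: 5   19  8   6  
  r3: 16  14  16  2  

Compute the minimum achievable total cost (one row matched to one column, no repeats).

Minimum assignment cost: 27

optimal assignment: row0→col1 (cost 16), row1→col2 (cost 4), row2→col0 (cost 5), row3→col3 (cost 2)
total = 16 + 4 + 5 + 2 = 27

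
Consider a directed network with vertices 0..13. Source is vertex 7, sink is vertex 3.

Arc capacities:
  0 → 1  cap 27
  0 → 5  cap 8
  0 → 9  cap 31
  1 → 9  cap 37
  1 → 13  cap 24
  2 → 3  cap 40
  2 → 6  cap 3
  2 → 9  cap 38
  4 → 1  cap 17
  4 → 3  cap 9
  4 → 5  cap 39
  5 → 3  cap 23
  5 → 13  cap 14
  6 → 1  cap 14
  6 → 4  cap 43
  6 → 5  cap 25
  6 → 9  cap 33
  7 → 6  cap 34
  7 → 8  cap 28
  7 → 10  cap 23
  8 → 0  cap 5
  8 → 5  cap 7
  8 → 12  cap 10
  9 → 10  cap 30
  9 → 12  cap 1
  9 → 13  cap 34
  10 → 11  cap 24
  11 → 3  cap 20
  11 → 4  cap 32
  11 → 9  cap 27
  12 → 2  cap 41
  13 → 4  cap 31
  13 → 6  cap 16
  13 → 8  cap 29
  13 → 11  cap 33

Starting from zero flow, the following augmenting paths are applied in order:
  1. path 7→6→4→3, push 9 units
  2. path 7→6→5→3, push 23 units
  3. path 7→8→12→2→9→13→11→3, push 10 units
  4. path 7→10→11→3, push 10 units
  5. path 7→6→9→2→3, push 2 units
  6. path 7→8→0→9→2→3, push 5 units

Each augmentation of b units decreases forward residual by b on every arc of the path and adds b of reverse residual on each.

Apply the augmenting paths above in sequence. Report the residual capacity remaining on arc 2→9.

after path 1 (7→6→4→3, push 9): res(2,9)=38
after path 2 (7→6→5→3, push 23): res(2,9)=38
after path 3 (7→8→12→2→9→13→11→3, push 10): res(2,9)=28
after path 4 (7→10→11→3, push 10): res(2,9)=28
after path 5 (7→6→9→2→3, push 2): res(2,9)=30
after path 6 (7→8→0→9→2→3, push 5): res(2,9)=35

Residual capacity of (2,9): 35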